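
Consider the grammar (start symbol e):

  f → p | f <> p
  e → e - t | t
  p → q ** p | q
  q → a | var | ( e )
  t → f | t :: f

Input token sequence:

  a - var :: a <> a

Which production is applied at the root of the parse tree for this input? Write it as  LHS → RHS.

[e [e [t [f [p [q a]]]]] - [t [t [f [p [q var]]]] :: [f [f [p [q a]]] <> [p [q a]]]]]

e → e - t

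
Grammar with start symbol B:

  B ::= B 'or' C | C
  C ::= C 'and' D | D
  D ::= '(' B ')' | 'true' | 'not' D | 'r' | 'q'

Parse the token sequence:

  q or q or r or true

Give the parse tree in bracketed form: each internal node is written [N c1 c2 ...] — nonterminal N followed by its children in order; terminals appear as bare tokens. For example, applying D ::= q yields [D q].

[B [B [B [B [C [D q]]] or [C [D q]]] or [C [D r]]] or [C [D true]]]

B
B or C
B or C or C
B or C or C or C
C or C or C or C
D or C or C or C
q or C or C or C
q or D or C or C
q or q or C or C
q or q or D or C
q or q or r or C
q or q or r or D
q or q or r or true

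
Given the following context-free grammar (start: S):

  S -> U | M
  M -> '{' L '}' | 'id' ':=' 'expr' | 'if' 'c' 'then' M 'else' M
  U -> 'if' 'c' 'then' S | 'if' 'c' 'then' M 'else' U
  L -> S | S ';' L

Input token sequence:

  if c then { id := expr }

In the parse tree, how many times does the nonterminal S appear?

3

[S [U if c then [S [M { [L [S [M id := expr]]] }]]]]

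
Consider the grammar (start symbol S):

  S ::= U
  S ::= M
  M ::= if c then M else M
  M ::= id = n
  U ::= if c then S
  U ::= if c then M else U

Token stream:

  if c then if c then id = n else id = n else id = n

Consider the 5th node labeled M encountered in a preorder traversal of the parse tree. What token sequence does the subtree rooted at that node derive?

id = n

[S [M if c then [M if c then [M id = n] else [M id = n]] else [M id = n]]]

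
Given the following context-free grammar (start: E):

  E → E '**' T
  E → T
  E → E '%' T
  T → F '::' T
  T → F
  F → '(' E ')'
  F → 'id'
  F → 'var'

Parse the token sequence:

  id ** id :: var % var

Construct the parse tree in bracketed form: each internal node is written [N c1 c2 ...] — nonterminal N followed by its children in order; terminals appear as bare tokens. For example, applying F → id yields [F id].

[E [E [E [T [F id]]] ** [T [F id] :: [T [F var]]]] % [T [F var]]]

E
E % T
E ** T % T
T ** T % T
F ** T % T
id ** T % T
id ** F :: T % T
id ** id :: T % T
id ** id :: F % T
id ** id :: var % T
id ** id :: var % F
id ** id :: var % var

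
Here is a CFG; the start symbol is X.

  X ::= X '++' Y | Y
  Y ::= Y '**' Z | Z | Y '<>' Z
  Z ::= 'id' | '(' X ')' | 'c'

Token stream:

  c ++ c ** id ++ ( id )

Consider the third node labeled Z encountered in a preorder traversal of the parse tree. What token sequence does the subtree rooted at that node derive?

id

[X [X [X [Y [Z c]]] ++ [Y [Y [Z c]] ** [Z id]]] ++ [Y [Z ( [X [Y [Z id]]] )]]]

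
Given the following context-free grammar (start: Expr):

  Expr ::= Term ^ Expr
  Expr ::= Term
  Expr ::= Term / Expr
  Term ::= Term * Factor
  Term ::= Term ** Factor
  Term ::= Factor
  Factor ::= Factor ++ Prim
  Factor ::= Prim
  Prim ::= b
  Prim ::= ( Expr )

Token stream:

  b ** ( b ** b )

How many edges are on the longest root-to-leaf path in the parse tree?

[Expr [Term [Term [Factor [Prim b]]] ** [Factor [Prim ( [Expr [Term [Term [Factor [Prim b]]] ** [Factor [Prim b]]]] )]]]]

9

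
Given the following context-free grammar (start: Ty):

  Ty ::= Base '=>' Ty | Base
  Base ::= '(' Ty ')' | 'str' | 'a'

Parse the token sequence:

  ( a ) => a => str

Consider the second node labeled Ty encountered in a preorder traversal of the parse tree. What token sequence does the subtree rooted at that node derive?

[Ty [Base ( [Ty [Base a]] )] => [Ty [Base a] => [Ty [Base str]]]]

a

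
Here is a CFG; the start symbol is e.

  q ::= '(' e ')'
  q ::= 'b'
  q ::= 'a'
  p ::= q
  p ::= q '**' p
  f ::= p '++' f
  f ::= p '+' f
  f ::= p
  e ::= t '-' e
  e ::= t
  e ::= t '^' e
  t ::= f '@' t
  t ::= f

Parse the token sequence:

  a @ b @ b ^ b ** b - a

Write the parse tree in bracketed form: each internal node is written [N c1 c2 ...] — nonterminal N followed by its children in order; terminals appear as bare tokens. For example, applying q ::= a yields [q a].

[e [t [f [p [q a]]] @ [t [f [p [q b]]] @ [t [f [p [q b]]]]]] ^ [e [t [f [p [q b] ** [p [q b]]]]] - [e [t [f [p [q a]]]]]]]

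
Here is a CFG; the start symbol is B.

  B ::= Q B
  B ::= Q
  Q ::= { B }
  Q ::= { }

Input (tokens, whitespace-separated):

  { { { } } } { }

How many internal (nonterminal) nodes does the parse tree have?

8

[B [Q { [B [Q { [B [Q { }]] }]] }] [B [Q { }]]]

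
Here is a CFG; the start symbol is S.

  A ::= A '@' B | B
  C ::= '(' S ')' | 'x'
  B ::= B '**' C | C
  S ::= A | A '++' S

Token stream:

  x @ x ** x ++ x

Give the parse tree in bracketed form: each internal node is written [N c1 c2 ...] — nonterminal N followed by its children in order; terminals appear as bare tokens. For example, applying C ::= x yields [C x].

S
A ++ S
A @ B ++ S
B @ B ++ S
C @ B ++ S
x @ B ++ S
x @ B ** C ++ S
x @ C ** C ++ S
x @ x ** C ++ S
x @ x ** x ++ S
x @ x ** x ++ A
x @ x ** x ++ B
x @ x ** x ++ C
x @ x ** x ++ x

[S [A [A [B [C x]]] @ [B [B [C x]] ** [C x]]] ++ [S [A [B [C x]]]]]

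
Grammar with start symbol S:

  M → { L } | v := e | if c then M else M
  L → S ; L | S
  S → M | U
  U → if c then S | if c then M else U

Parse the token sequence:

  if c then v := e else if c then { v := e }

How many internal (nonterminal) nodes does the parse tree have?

9

[S [U if c then [M v := e] else [U if c then [S [M { [L [S [M v := e]]] }]]]]]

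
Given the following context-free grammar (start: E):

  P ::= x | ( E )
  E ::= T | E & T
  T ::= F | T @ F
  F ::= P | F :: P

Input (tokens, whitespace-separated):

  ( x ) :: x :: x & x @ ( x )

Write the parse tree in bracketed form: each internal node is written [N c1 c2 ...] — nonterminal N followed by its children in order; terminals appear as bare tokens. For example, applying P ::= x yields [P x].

E
E & T
T & T
F & T
F :: P & T
F :: P :: P & T
P :: P :: P & T
( E ) :: P :: P & T
( T ) :: P :: P & T
( F ) :: P :: P & T
( P ) :: P :: P & T
( x ) :: P :: P & T
( x ) :: x :: P & T
( x ) :: x :: x & T
( x ) :: x :: x & T @ F
( x ) :: x :: x & F @ F
( x ) :: x :: x & P @ F
( x ) :: x :: x & x @ F
( x ) :: x :: x & x @ P
( x ) :: x :: x & x @ ( E )
( x ) :: x :: x & x @ ( T )
( x ) :: x :: x & x @ ( F )
( x ) :: x :: x & x @ ( P )
( x ) :: x :: x & x @ ( x )

[E [E [T [F [F [F [P ( [E [T [F [P x]]]] )]] :: [P x]] :: [P x]]]] & [T [T [F [P x]]] @ [F [P ( [E [T [F [P x]]]] )]]]]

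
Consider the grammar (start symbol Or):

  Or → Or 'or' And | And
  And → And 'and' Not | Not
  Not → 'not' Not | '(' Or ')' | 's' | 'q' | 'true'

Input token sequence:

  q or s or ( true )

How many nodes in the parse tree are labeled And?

4

[Or [Or [Or [And [Not q]]] or [And [Not s]]] or [And [Not ( [Or [And [Not true]]] )]]]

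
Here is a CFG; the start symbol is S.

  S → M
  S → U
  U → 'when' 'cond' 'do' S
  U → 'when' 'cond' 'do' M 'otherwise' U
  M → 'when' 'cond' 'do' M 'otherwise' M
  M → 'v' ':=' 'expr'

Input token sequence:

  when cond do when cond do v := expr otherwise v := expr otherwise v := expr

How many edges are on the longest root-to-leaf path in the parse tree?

[S [M when cond do [M when cond do [M v := expr] otherwise [M v := expr]] otherwise [M v := expr]]]

4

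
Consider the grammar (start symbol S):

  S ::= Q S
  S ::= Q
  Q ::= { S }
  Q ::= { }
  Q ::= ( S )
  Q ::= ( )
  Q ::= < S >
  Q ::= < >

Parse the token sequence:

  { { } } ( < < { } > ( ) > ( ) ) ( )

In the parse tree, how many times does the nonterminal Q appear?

[S [Q { [S [Q { }]] }] [S [Q ( [S [Q < [S [Q < [S [Q { }]] >] [S [Q ( )]]] >] [S [Q ( )]]] )] [S [Q ( )]]]]

9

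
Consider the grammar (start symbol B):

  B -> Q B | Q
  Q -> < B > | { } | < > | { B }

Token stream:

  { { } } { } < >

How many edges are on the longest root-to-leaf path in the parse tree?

[B [Q { [B [Q { }]] }] [B [Q { }] [B [Q < >]]]]

4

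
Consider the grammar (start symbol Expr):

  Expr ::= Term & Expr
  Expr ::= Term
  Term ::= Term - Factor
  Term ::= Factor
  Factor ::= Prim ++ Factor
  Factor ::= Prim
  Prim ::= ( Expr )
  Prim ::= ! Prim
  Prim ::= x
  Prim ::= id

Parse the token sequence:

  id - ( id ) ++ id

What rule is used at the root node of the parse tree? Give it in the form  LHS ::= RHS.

Expr ::= Term

[Expr [Term [Term [Factor [Prim id]]] - [Factor [Prim ( [Expr [Term [Factor [Prim id]]]] )] ++ [Factor [Prim id]]]]]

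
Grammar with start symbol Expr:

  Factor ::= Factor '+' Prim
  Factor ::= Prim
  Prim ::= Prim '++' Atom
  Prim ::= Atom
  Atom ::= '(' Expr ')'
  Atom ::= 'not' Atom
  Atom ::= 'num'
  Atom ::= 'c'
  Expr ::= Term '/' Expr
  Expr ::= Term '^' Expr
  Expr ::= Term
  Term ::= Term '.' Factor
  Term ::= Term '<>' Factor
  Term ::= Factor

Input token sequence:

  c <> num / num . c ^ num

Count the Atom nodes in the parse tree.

[Expr [Term [Term [Factor [Prim [Atom c]]]] <> [Factor [Prim [Atom num]]]] / [Expr [Term [Term [Factor [Prim [Atom num]]]] . [Factor [Prim [Atom c]]]] ^ [Expr [Term [Factor [Prim [Atom num]]]]]]]

5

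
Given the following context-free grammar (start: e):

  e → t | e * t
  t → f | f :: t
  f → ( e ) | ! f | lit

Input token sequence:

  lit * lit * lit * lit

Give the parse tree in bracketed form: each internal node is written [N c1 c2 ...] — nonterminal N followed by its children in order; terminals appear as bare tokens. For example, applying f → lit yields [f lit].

[e [e [e [e [t [f lit]]] * [t [f lit]]] * [t [f lit]]] * [t [f lit]]]

e
e * t
e * t * t
e * t * t * t
t * t * t * t
f * t * t * t
lit * t * t * t
lit * f * t * t
lit * lit * t * t
lit * lit * f * t
lit * lit * lit * t
lit * lit * lit * f
lit * lit * lit * lit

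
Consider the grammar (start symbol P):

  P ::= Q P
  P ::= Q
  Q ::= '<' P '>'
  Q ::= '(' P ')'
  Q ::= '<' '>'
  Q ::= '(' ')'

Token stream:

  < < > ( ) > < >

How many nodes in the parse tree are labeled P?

[P [Q < [P [Q < >] [P [Q ( )]]] >] [P [Q < >]]]

4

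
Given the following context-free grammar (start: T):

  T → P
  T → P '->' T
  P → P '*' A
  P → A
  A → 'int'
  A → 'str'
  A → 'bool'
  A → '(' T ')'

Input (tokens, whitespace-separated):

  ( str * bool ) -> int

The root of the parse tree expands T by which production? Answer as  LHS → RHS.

[T [P [A ( [T [P [P [A str]] * [A bool]]] )]] -> [T [P [A int]]]]

T → P '->' T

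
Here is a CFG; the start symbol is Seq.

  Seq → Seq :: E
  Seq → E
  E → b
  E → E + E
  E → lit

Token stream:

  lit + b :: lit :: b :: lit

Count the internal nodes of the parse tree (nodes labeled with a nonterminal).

[Seq [Seq [Seq [Seq [E [E lit] + [E b]]] :: [E lit]] :: [E b]] :: [E lit]]

10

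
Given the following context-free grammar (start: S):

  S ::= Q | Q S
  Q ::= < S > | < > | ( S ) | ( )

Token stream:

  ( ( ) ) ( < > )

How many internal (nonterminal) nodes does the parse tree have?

8

[S [Q ( [S [Q ( )]] )] [S [Q ( [S [Q < >]] )]]]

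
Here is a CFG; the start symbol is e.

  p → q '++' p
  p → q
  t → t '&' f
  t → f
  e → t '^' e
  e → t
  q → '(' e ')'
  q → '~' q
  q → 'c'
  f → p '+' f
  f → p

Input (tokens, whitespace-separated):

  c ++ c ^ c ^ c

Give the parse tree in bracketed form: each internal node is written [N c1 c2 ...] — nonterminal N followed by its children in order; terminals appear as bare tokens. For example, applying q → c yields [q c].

e
t ^ e
f ^ e
p ^ e
q ++ p ^ e
c ++ p ^ e
c ++ q ^ e
c ++ c ^ e
c ++ c ^ t ^ e
c ++ c ^ f ^ e
c ++ c ^ p ^ e
c ++ c ^ q ^ e
c ++ c ^ c ^ e
c ++ c ^ c ^ t
c ++ c ^ c ^ f
c ++ c ^ c ^ p
c ++ c ^ c ^ q
c ++ c ^ c ^ c

[e [t [f [p [q c] ++ [p [q c]]]]] ^ [e [t [f [p [q c]]]] ^ [e [t [f [p [q c]]]]]]]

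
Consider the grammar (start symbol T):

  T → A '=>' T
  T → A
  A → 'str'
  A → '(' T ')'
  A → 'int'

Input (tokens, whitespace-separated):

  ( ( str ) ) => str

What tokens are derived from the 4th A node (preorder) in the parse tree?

str

[T [A ( [T [A ( [T [A str]] )]] )] => [T [A str]]]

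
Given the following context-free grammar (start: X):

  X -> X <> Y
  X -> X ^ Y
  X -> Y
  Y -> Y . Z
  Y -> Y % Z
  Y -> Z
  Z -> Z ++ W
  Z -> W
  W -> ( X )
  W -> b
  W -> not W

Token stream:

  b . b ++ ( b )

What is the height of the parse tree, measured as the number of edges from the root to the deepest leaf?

8

[X [Y [Y [Z [W b]]] . [Z [Z [W b]] ++ [W ( [X [Y [Z [W b]]]] )]]]]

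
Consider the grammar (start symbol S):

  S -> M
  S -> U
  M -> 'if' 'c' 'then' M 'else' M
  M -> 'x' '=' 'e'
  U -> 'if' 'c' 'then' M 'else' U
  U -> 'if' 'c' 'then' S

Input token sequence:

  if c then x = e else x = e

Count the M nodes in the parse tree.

3

[S [M if c then [M x = e] else [M x = e]]]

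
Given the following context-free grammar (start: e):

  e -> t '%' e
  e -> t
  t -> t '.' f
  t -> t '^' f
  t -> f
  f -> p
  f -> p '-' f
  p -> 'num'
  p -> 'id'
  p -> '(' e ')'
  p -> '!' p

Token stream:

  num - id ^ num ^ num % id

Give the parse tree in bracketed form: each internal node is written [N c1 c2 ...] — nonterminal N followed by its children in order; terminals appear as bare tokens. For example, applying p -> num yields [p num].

e
t % e
t ^ f % e
t ^ f ^ f % e
f ^ f ^ f % e
p - f ^ f ^ f % e
num - f ^ f ^ f % e
num - p ^ f ^ f % e
num - id ^ f ^ f % e
num - id ^ p ^ f % e
num - id ^ num ^ f % e
num - id ^ num ^ p % e
num - id ^ num ^ num % e
num - id ^ num ^ num % t
num - id ^ num ^ num % f
num - id ^ num ^ num % p
num - id ^ num ^ num % id

[e [t [t [t [f [p num] - [f [p id]]]] ^ [f [p num]]] ^ [f [p num]]] % [e [t [f [p id]]]]]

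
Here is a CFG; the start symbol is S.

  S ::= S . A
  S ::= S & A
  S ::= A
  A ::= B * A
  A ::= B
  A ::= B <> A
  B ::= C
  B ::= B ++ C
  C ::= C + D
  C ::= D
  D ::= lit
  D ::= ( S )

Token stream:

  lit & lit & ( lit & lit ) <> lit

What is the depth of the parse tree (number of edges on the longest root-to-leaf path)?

11

[S [S [S [A [B [C [D lit]]]]] & [A [B [C [D lit]]]]] & [A [B [C [D ( [S [S [A [B [C [D lit]]]]] & [A [B [C [D lit]]]]] )]]] <> [A [B [C [D lit]]]]]]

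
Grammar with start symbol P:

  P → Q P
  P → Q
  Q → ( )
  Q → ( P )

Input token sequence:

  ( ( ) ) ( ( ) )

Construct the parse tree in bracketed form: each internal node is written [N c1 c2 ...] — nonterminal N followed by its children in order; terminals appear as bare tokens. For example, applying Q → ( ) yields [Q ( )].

[P [Q ( [P [Q ( )]] )] [P [Q ( [P [Q ( )]] )]]]

P
Q P
( P ) P
( Q ) P
( ( ) ) P
( ( ) ) Q
( ( ) ) ( P )
( ( ) ) ( Q )
( ( ) ) ( ( ) )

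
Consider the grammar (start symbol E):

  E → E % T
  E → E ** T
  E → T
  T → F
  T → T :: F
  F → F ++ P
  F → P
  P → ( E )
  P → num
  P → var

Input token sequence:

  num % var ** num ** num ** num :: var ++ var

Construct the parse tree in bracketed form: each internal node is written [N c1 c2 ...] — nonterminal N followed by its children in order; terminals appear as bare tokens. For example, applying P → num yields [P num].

[E [E [E [E [E [T [F [P num]]]] % [T [F [P var]]]] ** [T [F [P num]]]] ** [T [F [P num]]]] ** [T [T [F [P num]]] :: [F [F [P var]] ++ [P var]]]]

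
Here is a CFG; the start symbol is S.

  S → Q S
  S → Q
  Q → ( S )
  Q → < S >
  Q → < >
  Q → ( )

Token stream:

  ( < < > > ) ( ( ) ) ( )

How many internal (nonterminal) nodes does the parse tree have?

[S [Q ( [S [Q < [S [Q < >]] >]] )] [S [Q ( [S [Q ( )]] )] [S [Q ( )]]]]

12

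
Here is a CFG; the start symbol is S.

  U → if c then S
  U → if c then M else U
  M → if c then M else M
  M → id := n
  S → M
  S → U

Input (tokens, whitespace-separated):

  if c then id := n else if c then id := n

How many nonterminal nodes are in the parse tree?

6

[S [U if c then [M id := n] else [U if c then [S [M id := n]]]]]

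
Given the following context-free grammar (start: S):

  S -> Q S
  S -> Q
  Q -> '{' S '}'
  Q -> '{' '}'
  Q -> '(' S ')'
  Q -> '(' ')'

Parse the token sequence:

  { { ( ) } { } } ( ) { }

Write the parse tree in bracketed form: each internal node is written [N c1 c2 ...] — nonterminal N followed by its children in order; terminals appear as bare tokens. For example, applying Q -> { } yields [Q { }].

[S [Q { [S [Q { [S [Q ( )]] }] [S [Q { }]]] }] [S [Q ( )] [S [Q { }]]]]

S
Q S
{ S } S
{ Q S } S
{ { S } S } S
{ { Q } S } S
{ { ( ) } S } S
{ { ( ) } Q } S
{ { ( ) } { } } S
{ { ( ) } { } } Q S
{ { ( ) } { } } ( ) S
{ { ( ) } { } } ( ) Q
{ { ( ) } { } } ( ) { }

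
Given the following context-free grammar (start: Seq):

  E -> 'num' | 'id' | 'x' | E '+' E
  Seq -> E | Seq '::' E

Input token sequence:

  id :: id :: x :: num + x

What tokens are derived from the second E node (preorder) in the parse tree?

id

[Seq [Seq [Seq [Seq [E id]] :: [E id]] :: [E x]] :: [E [E num] + [E x]]]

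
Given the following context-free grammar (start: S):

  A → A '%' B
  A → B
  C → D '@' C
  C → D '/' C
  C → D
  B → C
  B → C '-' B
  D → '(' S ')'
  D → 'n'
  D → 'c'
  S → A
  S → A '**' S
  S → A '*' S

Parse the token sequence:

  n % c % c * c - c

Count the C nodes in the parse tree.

5

[S [A [A [A [B [C [D n]]]] % [B [C [D c]]]] % [B [C [D c]]]] * [S [A [B [C [D c]] - [B [C [D c]]]]]]]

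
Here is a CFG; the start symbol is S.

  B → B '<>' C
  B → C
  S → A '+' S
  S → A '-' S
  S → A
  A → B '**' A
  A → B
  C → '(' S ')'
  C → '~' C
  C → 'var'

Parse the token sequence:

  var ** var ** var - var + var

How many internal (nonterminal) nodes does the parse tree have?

[S [A [B [C var]] ** [A [B [C var]] ** [A [B [C var]]]]] - [S [A [B [C var]]] + [S [A [B [C var]]]]]]

18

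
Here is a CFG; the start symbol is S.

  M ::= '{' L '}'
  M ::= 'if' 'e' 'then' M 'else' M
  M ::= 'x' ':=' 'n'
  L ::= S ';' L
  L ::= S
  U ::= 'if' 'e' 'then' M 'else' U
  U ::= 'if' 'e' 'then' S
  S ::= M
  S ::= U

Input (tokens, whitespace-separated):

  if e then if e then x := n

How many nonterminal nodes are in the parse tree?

[S [U if e then [S [U if e then [S [M x := n]]]]]]

6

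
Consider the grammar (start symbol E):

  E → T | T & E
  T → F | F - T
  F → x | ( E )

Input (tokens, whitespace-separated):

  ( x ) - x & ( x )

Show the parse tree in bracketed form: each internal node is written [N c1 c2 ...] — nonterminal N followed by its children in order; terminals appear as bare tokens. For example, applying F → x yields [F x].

[E [T [F ( [E [T [F x]]] )] - [T [F x]]] & [E [T [F ( [E [T [F x]]] )]]]]

E
T & E
F - T & E
( E ) - T & E
( T ) - T & E
( F ) - T & E
( x ) - T & E
( x ) - F & E
( x ) - x & E
( x ) - x & T
( x ) - x & F
( x ) - x & ( E )
( x ) - x & ( T )
( x ) - x & ( F )
( x ) - x & ( x )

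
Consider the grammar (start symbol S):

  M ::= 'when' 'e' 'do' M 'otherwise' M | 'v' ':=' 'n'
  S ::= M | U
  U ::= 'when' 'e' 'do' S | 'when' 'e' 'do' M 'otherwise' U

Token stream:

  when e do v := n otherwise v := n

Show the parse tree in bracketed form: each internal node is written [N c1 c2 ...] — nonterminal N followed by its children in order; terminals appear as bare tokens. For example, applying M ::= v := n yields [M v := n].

S
M
when e do M otherwise M
when e do v := n otherwise M
when e do v := n otherwise v := n

[S [M when e do [M v := n] otherwise [M v := n]]]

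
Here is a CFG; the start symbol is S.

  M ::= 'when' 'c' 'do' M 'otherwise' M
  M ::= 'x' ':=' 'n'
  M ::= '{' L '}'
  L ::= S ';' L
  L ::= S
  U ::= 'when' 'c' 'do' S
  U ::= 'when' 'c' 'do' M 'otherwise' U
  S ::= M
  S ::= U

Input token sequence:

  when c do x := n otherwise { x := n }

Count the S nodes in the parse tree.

[S [M when c do [M x := n] otherwise [M { [L [S [M x := n]]] }]]]

2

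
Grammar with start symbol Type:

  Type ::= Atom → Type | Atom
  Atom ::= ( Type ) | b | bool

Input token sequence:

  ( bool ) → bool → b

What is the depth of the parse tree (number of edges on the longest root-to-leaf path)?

4

[Type [Atom ( [Type [Atom bool]] )] → [Type [Atom bool] → [Type [Atom b]]]]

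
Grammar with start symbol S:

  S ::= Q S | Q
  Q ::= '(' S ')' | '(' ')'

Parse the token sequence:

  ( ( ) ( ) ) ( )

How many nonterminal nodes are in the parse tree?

[S [Q ( [S [Q ( )] [S [Q ( )]]] )] [S [Q ( )]]]

8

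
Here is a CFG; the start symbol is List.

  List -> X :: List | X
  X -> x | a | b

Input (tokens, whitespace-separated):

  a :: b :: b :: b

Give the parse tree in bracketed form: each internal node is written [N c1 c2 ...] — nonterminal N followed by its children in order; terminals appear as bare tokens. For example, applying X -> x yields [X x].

[List [X a] :: [List [X b] :: [List [X b] :: [List [X b]]]]]

List
X :: List
a :: List
a :: X :: List
a :: b :: List
a :: b :: X :: List
a :: b :: b :: List
a :: b :: b :: X
a :: b :: b :: b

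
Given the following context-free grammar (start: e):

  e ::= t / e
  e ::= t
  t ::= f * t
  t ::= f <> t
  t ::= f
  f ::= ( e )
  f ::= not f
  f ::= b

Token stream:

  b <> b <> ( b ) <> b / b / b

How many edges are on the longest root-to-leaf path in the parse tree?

8

[e [t [f b] <> [t [f b] <> [t [f ( [e [t [f b]]] )] <> [t [f b]]]]] / [e [t [f b]] / [e [t [f b]]]]]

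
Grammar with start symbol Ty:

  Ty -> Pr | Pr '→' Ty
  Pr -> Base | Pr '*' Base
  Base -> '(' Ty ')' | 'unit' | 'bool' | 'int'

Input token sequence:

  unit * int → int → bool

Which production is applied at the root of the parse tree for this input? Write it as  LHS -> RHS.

Ty -> Pr '→' Ty

[Ty [Pr [Pr [Base unit]] * [Base int]] → [Ty [Pr [Base int]] → [Ty [Pr [Base bool]]]]]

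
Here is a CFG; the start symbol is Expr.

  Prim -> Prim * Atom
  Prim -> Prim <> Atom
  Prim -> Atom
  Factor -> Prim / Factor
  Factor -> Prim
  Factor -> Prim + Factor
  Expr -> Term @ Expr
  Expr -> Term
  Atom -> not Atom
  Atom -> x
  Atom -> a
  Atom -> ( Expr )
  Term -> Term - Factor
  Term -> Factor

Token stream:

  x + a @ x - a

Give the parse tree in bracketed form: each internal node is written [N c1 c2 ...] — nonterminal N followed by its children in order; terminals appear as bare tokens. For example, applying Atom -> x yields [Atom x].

Expr
Term @ Expr
Factor @ Expr
Prim + Factor @ Expr
Atom + Factor @ Expr
x + Factor @ Expr
x + Prim @ Expr
x + Atom @ Expr
x + a @ Expr
x + a @ Term
x + a @ Term - Factor
x + a @ Factor - Factor
x + a @ Prim - Factor
x + a @ Atom - Factor
x + a @ x - Factor
x + a @ x - Prim
x + a @ x - Atom
x + a @ x - a

[Expr [Term [Factor [Prim [Atom x]] + [Factor [Prim [Atom a]]]]] @ [Expr [Term [Term [Factor [Prim [Atom x]]]] - [Factor [Prim [Atom a]]]]]]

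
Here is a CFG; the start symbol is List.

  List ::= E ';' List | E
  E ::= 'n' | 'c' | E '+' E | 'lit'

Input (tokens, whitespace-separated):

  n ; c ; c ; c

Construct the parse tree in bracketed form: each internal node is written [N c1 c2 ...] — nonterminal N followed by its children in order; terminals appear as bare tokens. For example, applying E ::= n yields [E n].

List
E ; List
n ; List
n ; E ; List
n ; c ; List
n ; c ; E ; List
n ; c ; c ; List
n ; c ; c ; E
n ; c ; c ; c

[List [E n] ; [List [E c] ; [List [E c] ; [List [E c]]]]]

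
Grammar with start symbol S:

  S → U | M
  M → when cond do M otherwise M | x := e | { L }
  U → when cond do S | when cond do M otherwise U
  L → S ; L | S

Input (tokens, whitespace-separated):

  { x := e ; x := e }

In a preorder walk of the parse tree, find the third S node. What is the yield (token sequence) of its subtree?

x := e

[S [M { [L [S [M x := e]] ; [L [S [M x := e]]]] }]]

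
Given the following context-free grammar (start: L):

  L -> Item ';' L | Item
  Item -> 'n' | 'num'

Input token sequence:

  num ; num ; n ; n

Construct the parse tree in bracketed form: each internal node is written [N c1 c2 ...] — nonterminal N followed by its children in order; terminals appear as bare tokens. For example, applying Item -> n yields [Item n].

[L [Item num] ; [L [Item num] ; [L [Item n] ; [L [Item n]]]]]

L
Item ; L
num ; L
num ; Item ; L
num ; num ; L
num ; num ; Item ; L
num ; num ; n ; L
num ; num ; n ; Item
num ; num ; n ; n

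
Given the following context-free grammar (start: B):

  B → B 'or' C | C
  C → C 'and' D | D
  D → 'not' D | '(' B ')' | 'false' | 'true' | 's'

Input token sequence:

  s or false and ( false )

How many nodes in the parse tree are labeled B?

[B [B [C [D s]]] or [C [C [D false]] and [D ( [B [C [D false]]] )]]]

3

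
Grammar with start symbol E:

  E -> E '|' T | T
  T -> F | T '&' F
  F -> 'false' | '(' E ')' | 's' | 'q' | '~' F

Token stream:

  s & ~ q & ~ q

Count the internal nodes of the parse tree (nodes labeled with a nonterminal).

[E [T [T [T [F s]] & [F ~ [F q]]] & [F ~ [F q]]]]

9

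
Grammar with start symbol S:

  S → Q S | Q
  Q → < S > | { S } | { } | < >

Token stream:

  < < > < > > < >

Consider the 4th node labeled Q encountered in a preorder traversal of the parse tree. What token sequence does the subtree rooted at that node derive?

< >

[S [Q < [S [Q < >] [S [Q < >]]] >] [S [Q < >]]]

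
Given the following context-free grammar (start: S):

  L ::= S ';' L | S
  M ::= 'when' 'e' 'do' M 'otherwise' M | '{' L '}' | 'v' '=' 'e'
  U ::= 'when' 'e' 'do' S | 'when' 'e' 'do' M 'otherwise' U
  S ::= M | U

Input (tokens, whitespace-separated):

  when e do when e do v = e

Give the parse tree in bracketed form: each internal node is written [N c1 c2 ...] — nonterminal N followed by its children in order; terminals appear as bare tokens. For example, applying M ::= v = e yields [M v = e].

S
U
when e do S
when e do U
when e do when e do S
when e do when e do M
when e do when e do v = e

[S [U when e do [S [U when e do [S [M v = e]]]]]]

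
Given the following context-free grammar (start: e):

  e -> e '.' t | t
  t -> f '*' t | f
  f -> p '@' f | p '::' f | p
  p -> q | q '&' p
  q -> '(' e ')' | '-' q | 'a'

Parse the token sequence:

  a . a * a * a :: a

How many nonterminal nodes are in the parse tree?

21

[e [e [t [f [p [q a]]]]] . [t [f [p [q a]]] * [t [f [p [q a]]] * [t [f [p [q a]] :: [f [p [q a]]]]]]]]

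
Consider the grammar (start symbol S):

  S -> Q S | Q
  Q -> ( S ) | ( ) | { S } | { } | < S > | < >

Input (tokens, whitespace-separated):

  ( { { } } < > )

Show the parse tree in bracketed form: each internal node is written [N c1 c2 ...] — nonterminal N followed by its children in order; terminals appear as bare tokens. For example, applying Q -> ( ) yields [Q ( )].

[S [Q ( [S [Q { [S [Q { }]] }] [S [Q < >]]] )]]

S
Q
( S )
( Q S )
( { S } S )
( { Q } S )
( { { } } S )
( { { } } Q )
( { { } } < > )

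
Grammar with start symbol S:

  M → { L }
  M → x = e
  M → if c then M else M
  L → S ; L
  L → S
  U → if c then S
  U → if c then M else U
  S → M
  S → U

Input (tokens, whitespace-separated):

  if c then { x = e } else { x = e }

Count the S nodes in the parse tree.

[S [M if c then [M { [L [S [M x = e]]] }] else [M { [L [S [M x = e]]] }]]]

3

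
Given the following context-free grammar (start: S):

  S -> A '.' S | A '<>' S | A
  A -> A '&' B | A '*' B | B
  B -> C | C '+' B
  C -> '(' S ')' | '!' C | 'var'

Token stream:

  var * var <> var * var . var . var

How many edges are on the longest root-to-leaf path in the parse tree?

[S [A [A [B [C var]]] * [B [C var]]] <> [S [A [A [B [C var]]] * [B [C var]]] . [S [A [B [C var]]] . [S [A [B [C var]]]]]]]

7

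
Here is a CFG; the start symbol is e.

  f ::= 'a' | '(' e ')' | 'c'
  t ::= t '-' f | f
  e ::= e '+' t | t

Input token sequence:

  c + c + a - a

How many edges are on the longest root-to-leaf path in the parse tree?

5

[e [e [e [t [f c]]] + [t [f c]]] + [t [t [f a]] - [f a]]]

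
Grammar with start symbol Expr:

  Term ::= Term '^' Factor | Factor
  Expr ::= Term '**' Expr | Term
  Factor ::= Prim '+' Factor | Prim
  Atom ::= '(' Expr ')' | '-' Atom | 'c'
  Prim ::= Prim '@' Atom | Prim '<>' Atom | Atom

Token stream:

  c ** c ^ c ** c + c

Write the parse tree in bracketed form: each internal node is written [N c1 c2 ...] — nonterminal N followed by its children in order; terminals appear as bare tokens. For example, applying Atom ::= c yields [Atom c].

[Expr [Term [Factor [Prim [Atom c]]]] ** [Expr [Term [Term [Factor [Prim [Atom c]]]] ^ [Factor [Prim [Atom c]]]] ** [Expr [Term [Factor [Prim [Atom c]] + [Factor [Prim [Atom c]]]]]]]]

Expr
Term ** Expr
Factor ** Expr
Prim ** Expr
Atom ** Expr
c ** Expr
c ** Term ** Expr
c ** Term ^ Factor ** Expr
c ** Factor ^ Factor ** Expr
c ** Prim ^ Factor ** Expr
c ** Atom ^ Factor ** Expr
c ** c ^ Factor ** Expr
c ** c ^ Prim ** Expr
c ** c ^ Atom ** Expr
c ** c ^ c ** Expr
c ** c ^ c ** Term
c ** c ^ c ** Factor
c ** c ^ c ** Prim + Factor
c ** c ^ c ** Atom + Factor
c ** c ^ c ** c + Factor
c ** c ^ c ** c + Prim
c ** c ^ c ** c + Atom
c ** c ^ c ** c + c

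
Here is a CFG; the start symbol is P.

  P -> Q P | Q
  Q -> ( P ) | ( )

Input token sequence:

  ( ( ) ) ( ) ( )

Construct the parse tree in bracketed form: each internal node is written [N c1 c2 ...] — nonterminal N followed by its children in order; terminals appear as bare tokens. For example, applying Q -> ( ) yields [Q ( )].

P
Q P
( P ) P
( Q ) P
( ( ) ) P
( ( ) ) Q P
( ( ) ) ( ) P
( ( ) ) ( ) Q
( ( ) ) ( ) ( )

[P [Q ( [P [Q ( )]] )] [P [Q ( )] [P [Q ( )]]]]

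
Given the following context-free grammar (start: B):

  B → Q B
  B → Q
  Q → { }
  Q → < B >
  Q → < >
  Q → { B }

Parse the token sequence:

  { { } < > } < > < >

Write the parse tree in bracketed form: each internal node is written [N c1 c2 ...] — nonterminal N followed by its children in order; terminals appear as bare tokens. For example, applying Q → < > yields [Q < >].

B
Q B
{ B } B
{ Q B } B
{ { } B } B
{ { } Q } B
{ { } < > } B
{ { } < > } Q B
{ { } < > } < > B
{ { } < > } < > Q
{ { } < > } < > < >

[B [Q { [B [Q { }] [B [Q < >]]] }] [B [Q < >] [B [Q < >]]]]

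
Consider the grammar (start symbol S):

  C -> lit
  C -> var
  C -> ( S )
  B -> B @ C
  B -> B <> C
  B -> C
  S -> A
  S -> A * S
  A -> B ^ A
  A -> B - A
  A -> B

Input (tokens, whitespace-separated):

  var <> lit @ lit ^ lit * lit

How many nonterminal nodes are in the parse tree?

[S [A [B [B [B [C var]] <> [C lit]] @ [C lit]] ^ [A [B [C lit]]]] * [S [A [B [C lit]]]]]

15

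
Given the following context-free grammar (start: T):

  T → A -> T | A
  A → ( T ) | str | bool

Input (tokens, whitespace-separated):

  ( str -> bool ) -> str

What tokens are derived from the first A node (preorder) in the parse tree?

( str -> bool )

[T [A ( [T [A str] -> [T [A bool]]] )] -> [T [A str]]]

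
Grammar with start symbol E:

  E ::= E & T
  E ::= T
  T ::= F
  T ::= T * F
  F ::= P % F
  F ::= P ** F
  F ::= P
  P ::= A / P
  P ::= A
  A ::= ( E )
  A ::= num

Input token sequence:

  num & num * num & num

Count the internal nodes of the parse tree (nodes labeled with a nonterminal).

19

[E [E [E [T [F [P [A num]]]]] & [T [T [F [P [A num]]]] * [F [P [A num]]]]] & [T [F [P [A num]]]]]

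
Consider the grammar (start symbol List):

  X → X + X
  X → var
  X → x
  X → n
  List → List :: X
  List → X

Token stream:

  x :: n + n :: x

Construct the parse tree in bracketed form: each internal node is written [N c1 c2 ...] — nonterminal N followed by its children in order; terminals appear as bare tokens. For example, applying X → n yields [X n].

List
List :: X
List :: X :: X
X :: X :: X
x :: X :: X
x :: X + X :: X
x :: n + X :: X
x :: n + n :: X
x :: n + n :: x

[List [List [List [X x]] :: [X [X n] + [X n]]] :: [X x]]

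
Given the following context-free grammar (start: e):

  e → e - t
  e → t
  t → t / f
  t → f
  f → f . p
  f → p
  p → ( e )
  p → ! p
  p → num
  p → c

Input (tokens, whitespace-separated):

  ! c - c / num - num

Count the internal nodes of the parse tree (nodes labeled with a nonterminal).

16

[e [e [e [t [f [p ! [p c]]]]] - [t [t [f [p c]]] / [f [p num]]]] - [t [f [p num]]]]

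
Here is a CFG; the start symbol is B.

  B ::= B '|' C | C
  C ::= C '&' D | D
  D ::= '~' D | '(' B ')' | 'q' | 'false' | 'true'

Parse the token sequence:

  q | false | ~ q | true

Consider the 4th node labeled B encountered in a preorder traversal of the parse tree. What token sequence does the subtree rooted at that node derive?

q

[B [B [B [B [C [D q]]] | [C [D false]]] | [C [D ~ [D q]]]] | [C [D true]]]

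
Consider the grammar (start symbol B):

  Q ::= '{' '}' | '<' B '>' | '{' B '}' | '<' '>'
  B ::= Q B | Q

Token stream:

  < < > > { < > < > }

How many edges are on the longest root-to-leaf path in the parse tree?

[B [Q < [B [Q < >]] >] [B [Q { [B [Q < >] [B [Q < >]]] }]]]

6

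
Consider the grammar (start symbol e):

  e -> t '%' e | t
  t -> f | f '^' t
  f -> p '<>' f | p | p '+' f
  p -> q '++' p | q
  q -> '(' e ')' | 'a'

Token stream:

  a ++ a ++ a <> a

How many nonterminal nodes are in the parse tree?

12

[e [t [f [p [q a] ++ [p [q a] ++ [p [q a]]]] <> [f [p [q a]]]]]]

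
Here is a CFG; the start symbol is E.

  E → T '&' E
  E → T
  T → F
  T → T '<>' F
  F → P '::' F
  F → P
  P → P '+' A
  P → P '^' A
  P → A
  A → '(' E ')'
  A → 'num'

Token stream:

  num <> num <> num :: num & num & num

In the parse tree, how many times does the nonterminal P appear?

6

[E [T [T [T [F [P [A num]]]] <> [F [P [A num]]]] <> [F [P [A num]] :: [F [P [A num]]]]] & [E [T [F [P [A num]]]] & [E [T [F [P [A num]]]]]]]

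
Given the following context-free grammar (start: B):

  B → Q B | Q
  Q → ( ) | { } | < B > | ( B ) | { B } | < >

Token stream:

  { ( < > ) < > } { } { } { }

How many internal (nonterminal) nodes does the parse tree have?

14

[B [Q { [B [Q ( [B [Q < >]] )] [B [Q < >]]] }] [B [Q { }] [B [Q { }] [B [Q { }]]]]]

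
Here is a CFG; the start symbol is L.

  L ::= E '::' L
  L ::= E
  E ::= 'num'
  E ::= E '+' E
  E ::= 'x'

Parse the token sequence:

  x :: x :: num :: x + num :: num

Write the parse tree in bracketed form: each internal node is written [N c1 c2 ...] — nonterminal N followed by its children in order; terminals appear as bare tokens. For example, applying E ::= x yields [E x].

[L [E x] :: [L [E x] :: [L [E num] :: [L [E [E x] + [E num]] :: [L [E num]]]]]]

L
E :: L
x :: L
x :: E :: L
x :: x :: L
x :: x :: E :: L
x :: x :: num :: L
x :: x :: num :: E :: L
x :: x :: num :: E + E :: L
x :: x :: num :: x + E :: L
x :: x :: num :: x + num :: L
x :: x :: num :: x + num :: E
x :: x :: num :: x + num :: num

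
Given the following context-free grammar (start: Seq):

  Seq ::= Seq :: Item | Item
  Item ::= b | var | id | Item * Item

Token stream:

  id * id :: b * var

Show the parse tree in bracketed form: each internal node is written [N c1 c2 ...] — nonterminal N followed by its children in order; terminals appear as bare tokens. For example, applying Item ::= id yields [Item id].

Seq
Seq :: Item
Item :: Item
Item * Item :: Item
id * Item :: Item
id * id :: Item
id * id :: Item * Item
id * id :: b * Item
id * id :: b * var

[Seq [Seq [Item [Item id] * [Item id]]] :: [Item [Item b] * [Item var]]]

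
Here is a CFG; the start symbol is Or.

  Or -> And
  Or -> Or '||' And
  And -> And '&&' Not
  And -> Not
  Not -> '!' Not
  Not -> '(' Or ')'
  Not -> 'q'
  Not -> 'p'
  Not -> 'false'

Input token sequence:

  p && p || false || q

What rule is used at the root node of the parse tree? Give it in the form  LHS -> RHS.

[Or [Or [Or [And [And [Not p]] && [Not p]]] || [And [Not false]]] || [And [Not q]]]

Or -> Or '||' And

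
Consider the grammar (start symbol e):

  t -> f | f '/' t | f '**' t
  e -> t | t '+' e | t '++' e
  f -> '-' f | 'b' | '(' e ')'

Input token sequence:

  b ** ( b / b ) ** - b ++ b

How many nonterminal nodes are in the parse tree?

16

[e [t [f b] ** [t [f ( [e [t [f b] / [t [f b]]]] )] ** [t [f - [f b]]]]] ++ [e [t [f b]]]]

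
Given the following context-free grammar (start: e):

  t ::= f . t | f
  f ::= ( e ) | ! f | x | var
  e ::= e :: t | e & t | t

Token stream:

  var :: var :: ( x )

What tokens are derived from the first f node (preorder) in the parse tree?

[e [e [e [t [f var]]] :: [t [f var]]] :: [t [f ( [e [t [f x]]] )]]]

var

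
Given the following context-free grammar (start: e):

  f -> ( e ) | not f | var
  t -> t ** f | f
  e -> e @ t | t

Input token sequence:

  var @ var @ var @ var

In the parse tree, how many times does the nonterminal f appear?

[e [e [e [e [t [f var]]] @ [t [f var]]] @ [t [f var]]] @ [t [f var]]]

4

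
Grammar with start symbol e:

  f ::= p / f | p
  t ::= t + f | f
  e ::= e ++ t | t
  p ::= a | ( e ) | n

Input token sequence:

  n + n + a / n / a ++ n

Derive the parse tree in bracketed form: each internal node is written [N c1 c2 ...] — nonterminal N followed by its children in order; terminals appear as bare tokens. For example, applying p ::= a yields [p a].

[e [e [t [t [t [f [p n]]] + [f [p n]]] + [f [p a] / [f [p n] / [f [p a]]]]]] ++ [t [f [p n]]]]

e
e ++ t
t ++ t
t + f ++ t
t + f + f ++ t
f + f + f ++ t
p + f + f ++ t
n + f + f ++ t
n + p + f ++ t
n + n + f ++ t
n + n + p / f ++ t
n + n + a / f ++ t
n + n + a / p / f ++ t
n + n + a / n / f ++ t
n + n + a / n / p ++ t
n + n + a / n / a ++ t
n + n + a / n / a ++ f
n + n + a / n / a ++ p
n + n + a / n / a ++ n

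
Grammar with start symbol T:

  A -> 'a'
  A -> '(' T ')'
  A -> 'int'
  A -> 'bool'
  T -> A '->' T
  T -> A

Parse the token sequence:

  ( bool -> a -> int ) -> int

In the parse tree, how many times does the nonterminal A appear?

5

[T [A ( [T [A bool] -> [T [A a] -> [T [A int]]]] )] -> [T [A int]]]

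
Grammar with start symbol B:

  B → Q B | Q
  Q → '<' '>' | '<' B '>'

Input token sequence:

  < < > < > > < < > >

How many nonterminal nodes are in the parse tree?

10

[B [Q < [B [Q < >] [B [Q < >]]] >] [B [Q < [B [Q < >]] >]]]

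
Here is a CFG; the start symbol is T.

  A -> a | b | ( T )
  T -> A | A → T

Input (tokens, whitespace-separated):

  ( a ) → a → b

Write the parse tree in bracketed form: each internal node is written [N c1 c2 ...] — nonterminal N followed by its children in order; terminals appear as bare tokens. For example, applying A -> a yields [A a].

[T [A ( [T [A a]] )] → [T [A a] → [T [A b]]]]

T
A → T
( T ) → T
( A ) → T
( a ) → T
( a ) → A → T
( a ) → a → T
( a ) → a → A
( a ) → a → b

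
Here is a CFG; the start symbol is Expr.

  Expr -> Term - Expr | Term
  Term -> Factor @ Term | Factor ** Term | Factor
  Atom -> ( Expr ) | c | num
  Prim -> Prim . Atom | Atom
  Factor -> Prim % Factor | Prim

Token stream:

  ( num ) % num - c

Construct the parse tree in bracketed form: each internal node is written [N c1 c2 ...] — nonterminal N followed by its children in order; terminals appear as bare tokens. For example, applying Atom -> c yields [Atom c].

[Expr [Term [Factor [Prim [Atom ( [Expr [Term [Factor [Prim [Atom num]]]]] )]] % [Factor [Prim [Atom num]]]]] - [Expr [Term [Factor [Prim [Atom c]]]]]]

Expr
Term - Expr
Factor - Expr
Prim % Factor - Expr
Atom % Factor - Expr
( Expr ) % Factor - Expr
( Term ) % Factor - Expr
( Factor ) % Factor - Expr
( Prim ) % Factor - Expr
( Atom ) % Factor - Expr
( num ) % Factor - Expr
( num ) % Prim - Expr
( num ) % Atom - Expr
( num ) % num - Expr
( num ) % num - Term
( num ) % num - Factor
( num ) % num - Prim
( num ) % num - Atom
( num ) % num - c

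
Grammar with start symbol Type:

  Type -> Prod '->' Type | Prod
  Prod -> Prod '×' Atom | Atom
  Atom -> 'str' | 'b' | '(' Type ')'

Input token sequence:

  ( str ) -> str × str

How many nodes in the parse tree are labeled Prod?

[Type [Prod [Atom ( [Type [Prod [Atom str]]] )]] -> [Type [Prod [Prod [Atom str]] × [Atom str]]]]

4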